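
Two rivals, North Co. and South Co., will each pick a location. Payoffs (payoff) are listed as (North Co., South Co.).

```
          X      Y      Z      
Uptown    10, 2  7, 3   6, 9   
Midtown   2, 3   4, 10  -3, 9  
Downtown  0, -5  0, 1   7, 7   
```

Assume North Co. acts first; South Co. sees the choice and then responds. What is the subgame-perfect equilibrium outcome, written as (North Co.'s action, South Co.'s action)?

Solve by backward induction (North Co. leads).
- Uptown: BR = Z, leader payoff 6.
- Midtown: BR = Y, leader payoff 4.
- Downtown: BR = Z, leader payoff 7.
Maximizing over 6, 4, 7, North Co. chooses Downtown. Subgame-perfect outcome: (Downtown, Z) with payoffs (7, 7).

(Downtown, Z)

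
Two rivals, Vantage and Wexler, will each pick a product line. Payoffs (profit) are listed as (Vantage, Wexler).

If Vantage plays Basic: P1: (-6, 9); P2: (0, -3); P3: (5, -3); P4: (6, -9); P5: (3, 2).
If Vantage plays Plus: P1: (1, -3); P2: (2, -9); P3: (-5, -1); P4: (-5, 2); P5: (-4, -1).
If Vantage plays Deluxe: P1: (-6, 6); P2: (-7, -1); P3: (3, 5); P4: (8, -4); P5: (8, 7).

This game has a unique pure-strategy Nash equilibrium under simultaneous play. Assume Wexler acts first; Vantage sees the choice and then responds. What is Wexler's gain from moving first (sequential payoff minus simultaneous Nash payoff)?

0

Solve by backward induction (Wexler leads).
- P1 → Vantage plays Plus (best of -6, 1, -6); Wexler gets -3.
- P2 → Vantage plays Plus (best of 0, 2, -7); Wexler gets -9.
- P3 → Vantage plays Basic (best of 5, -5, 3); Wexler gets -3.
- P4 → Vantage plays Deluxe (best of 6, -5, 8); Wexler gets -4.
- P5 → Vantage plays Deluxe (best of 3, -4, 8); Wexler gets 7.
Wexler's induced payoffs are -3, -9, -3, -4, 7, so Wexler commits to P5. Subgame-perfect outcome: (Deluxe, P5) with payoffs (8, 7).
Under simultaneous play:
Vantage's best replies: P1→Plus; P2→Plus; P3→Basic; P4→Deluxe; P5→Deluxe.
Wexler's best replies: Basic→P1; Plus→P4; Deluxe→P5.
The unique mutual best reply is (Deluxe, P5), giving (8, 7).
Wexler's commitment gain: 7 − 7 = 0.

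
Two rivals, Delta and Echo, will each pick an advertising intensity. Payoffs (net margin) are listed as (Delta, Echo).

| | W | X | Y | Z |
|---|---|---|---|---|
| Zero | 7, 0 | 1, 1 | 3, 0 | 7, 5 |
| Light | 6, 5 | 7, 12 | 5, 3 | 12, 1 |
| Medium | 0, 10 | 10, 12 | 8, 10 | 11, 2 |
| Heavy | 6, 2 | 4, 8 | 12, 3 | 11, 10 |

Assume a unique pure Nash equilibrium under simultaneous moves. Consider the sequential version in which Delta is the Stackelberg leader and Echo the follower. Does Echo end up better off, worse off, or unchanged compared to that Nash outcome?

worse off

Echo best-responds to each possible Delta move:
- Zero: BR = Z, leader payoff 7.
- Light: BR = X, leader payoff 7.
- Medium: BR = X, leader payoff 10.
- Heavy: BR = Z, leader payoff 11.
Among 7, 7, 10, 11, the best is 11 at Heavy. Subgame-perfect outcome: (Heavy, Z) with payoffs (11, 10).
Under simultaneous play:
Delta's best replies: W→Zero; X→Medium; Y→Heavy; Z→Light.
Echo's best replies: Zero→Z; Light→X; Medium→X; Heavy→Z.
The unique mutual best reply is (Medium, X), giving (10, 12).
Echo earns 10 sequentially versus 12 at the Nash outcome: worse off.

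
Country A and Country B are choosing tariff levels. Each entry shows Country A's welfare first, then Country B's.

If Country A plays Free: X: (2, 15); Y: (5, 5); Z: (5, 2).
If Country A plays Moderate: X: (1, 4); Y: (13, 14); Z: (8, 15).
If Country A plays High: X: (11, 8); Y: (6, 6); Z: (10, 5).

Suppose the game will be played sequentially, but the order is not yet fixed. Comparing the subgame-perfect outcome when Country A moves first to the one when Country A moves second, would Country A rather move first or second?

If Country A leads: Country B's best replies are Free→X, Moderate→Z, High→X; Country A's induced payoffs 2, 8, 11; outcome (High, X), payoffs (11, 8).
If Country B leads: Country A's best replies are X→High, Y→Moderate, Z→High; Country B's induced payoffs 8, 14, 5; outcome (Moderate, Y), payoffs (13, 14).
Country A gets 11 moving first and 13 moving second, so Country A prefers to move second.

second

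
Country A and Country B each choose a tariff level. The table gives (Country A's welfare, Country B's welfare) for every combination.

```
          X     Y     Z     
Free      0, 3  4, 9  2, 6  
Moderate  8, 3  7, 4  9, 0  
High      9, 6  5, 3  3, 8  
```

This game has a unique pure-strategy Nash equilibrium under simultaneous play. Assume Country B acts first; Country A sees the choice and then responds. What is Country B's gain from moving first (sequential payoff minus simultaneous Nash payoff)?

Backward induction with Country B moving first.
- X → Country A plays High (best of 0, 8, 9); Country B gets 6.
- Y → Country A plays Moderate (best of 4, 7, 5); Country B gets 4.
- Z → Country A plays Moderate (best of 2, 9, 3); Country B gets 0.
Country B's induced payoffs are 6, 4, 0, so Country B commits to X. Subgame-perfect outcome: (High, X) with payoffs (9, 6).
Now find the simultaneous Nash equilibrium.
Country A's best replies: X→High; Y→Moderate; Z→Moderate.
Country B's best replies: Free→Y; Moderate→Y; High→Z.
Only (Moderate, Y) has each player best-responding; Nash payoffs (7, 4).
Country B's commitment gain: 6 − 4 = 2.

2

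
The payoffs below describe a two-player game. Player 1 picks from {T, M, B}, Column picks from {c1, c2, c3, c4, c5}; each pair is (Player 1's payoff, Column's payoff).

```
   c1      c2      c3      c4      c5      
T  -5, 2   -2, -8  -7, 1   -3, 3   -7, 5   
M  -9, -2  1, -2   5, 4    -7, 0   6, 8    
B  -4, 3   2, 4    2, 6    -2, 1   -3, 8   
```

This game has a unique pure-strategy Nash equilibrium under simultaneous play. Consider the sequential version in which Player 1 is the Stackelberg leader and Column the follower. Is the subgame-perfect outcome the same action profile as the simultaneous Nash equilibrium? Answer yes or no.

yes

Column best-responds to each possible Player 1 move:
- T: Column compares 2, -8, 1, 3, 5 and picks c5; Player 1 would get -7.
- M: Column compares -2, -2, 4, 0, 8 and picks c5; Player 1 would get 6.
- B: Column compares 3, 4, 6, 1, 8 and picks c5; Player 1 would get -3.
Maximizing over -7, 6, -3, Player 1 chooses M. Subgame-perfect outcome: (M, c5) with payoffs (6, 8).
For the simultaneous game, intersect best replies.
Player 1's best replies: c1→B; c2→B; c3→M; c4→B; c5→M.
Column's best replies: T→c5; M→c5; B→c5.
Only (M, c5) has each player best-responding; Nash payoffs (6, 8).
Sequential outcome (M, c5) coincides with the Nash profile (M, c5).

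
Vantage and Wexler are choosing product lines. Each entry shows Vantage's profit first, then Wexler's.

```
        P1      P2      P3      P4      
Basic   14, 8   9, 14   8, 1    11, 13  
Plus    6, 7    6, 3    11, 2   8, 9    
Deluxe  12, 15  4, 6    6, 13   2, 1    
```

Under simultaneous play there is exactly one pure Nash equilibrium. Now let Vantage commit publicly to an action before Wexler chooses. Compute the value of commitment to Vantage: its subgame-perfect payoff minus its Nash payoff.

3

Work backward from Wexler's decision.
- Basic: BR = P2, leader payoff 9.
- Plus: BR = P4, leader payoff 8.
- Deluxe: BR = P1, leader payoff 12.
Among 9, 8, 12, the best is 12 at Deluxe. Subgame-perfect outcome: (Deluxe, P1) with payoffs (12, 15).
Under simultaneous play:
Vantage's best replies: P1→Basic; P2→Basic; P3→Plus; P4→Basic.
Wexler's best replies: Basic→P2; Plus→P4; Deluxe→P1.
Only (Basic, P2) has each player best-responding; Nash payoffs (9, 14).
Vantage's commitment gain: 12 − 9 = 3.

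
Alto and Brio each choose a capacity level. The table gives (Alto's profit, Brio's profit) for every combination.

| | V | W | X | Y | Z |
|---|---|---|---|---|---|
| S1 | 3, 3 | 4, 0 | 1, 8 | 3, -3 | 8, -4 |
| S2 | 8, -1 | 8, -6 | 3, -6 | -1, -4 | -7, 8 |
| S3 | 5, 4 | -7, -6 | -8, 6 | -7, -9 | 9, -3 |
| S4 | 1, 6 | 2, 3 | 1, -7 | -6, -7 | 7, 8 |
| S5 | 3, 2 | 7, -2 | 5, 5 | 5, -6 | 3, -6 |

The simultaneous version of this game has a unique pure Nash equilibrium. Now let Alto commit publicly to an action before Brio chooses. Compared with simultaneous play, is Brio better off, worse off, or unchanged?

better off

Backward induction with Alto moving first.
- S1: Brio compares 3, 0, 8, -3, -4 and picks X; Alto would get 1.
- S2: Brio compares -1, -6, -6, -4, 8 and picks Z; Alto would get -7.
- S3: Brio compares 4, -6, 6, -9, -3 and picks X; Alto would get -8.
- S4: Brio compares 6, 3, -7, -7, 8 and picks Z; Alto would get 7.
- S5: Brio compares 2, -2, 5, -6, -6 and picks X; Alto would get 5.
Among 1, -7, -8, 7, 5, the best is 7 at S4. Subgame-perfect outcome: (S4, Z) with payoffs (7, 8).
Under simultaneous play:
Alto's best replies: V→S2; W→S2; X→S5; Y→S5; Z→S3.
Brio's best replies: S1→X; S2→Z; S3→X; S4→Z; S5→X.
Only (S5, X) has each player best-responding; Nash payoffs (5, 5).
Brio earns 8 sequentially versus 5 at the Nash outcome: better off.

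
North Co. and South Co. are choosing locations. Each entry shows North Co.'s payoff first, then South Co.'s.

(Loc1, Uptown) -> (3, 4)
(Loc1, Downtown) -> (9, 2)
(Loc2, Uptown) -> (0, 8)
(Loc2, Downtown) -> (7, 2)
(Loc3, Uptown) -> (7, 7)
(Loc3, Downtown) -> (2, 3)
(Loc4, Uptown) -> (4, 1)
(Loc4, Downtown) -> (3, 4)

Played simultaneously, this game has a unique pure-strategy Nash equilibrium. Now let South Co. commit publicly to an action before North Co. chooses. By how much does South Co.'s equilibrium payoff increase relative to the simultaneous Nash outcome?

Backward induction with South Co. moving first.
- Uptown: BR = Loc3, leader payoff 7.
- Downtown: BR = Loc1, leader payoff 2.
Maximizing over 7, 2, South Co. chooses Uptown. Subgame-perfect outcome: (Loc3, Uptown) with payoffs (7, 7).
For the simultaneous game, intersect best replies.
North Co.'s best replies: Uptown→Loc3; Downtown→Loc1.
South Co.'s best replies: Loc1→Uptown; Loc2→Uptown; Loc3→Uptown; Loc4→Downtown.
Only (Loc3, Uptown) has each player best-responding; Nash payoffs (7, 7).
South Co.'s commitment gain: 7 − 7 = 0.

0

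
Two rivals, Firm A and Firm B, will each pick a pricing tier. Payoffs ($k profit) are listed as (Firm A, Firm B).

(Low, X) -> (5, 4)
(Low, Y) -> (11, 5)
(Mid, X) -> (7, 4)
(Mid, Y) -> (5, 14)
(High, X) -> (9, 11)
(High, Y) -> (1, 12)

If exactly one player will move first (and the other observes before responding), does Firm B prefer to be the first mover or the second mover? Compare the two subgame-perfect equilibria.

If Firm A leads: Firm B's best replies are Low→Y, Mid→Y, High→Y; Firm A's induced payoffs 11, 5, 1; outcome (Low, Y), payoffs (11, 5).
If Firm B leads: Firm A's best replies are X→High, Y→Low; Firm B's induced payoffs 11, 5; outcome (High, X), payoffs (9, 11).
Firm B gets 11 moving first and 5 moving second, so Firm B prefers to move first.

first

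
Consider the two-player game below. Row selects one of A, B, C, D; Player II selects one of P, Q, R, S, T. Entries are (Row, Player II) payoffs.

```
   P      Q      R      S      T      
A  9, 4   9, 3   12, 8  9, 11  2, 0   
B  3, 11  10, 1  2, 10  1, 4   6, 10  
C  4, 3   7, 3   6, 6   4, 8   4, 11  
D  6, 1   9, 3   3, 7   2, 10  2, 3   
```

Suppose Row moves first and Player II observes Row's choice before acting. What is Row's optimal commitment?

A

Player II best-responds to each possible Row move:
- A: Player II compares 4, 3, 8, 11, 0 and picks S; Row would get 9.
- B: Player II compares 11, 1, 10, 4, 10 and picks P; Row would get 3.
- C: Player II compares 3, 3, 6, 8, 11 and picks T; Row would get 4.
- D: Player II compares 1, 3, 7, 10, 3 and picks S; Row would get 2.
Among 9, 3, 4, 2, the best is 9 at A. Subgame-perfect outcome: (A, S) with payoffs (9, 11).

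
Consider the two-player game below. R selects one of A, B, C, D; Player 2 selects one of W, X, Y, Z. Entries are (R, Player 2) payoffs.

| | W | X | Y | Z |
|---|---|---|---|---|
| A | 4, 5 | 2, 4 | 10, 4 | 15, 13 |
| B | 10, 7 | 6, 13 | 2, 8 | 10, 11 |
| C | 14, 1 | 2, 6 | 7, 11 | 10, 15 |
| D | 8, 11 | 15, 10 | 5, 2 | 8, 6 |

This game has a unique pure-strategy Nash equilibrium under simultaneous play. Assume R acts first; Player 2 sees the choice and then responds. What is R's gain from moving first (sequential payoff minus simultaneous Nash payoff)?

0

Backward induction with R moving first.
- A: Player 2 compares 5, 4, 4, 13 and picks Z; R would get 15.
- B: Player 2 compares 7, 13, 8, 11 and picks X; R would get 6.
- C: Player 2 compares 1, 6, 11, 15 and picks Z; R would get 10.
- D: Player 2 compares 11, 10, 2, 6 and picks W; R would get 8.
R's induced payoffs are 15, 6, 10, 8, so R commits to A. Subgame-perfect outcome: (A, Z) with payoffs (15, 13).
Under simultaneous play:
R's best replies: W→C; X→D; Y→A; Z→A.
Player 2's best replies: A→Z; B→X; C→Z; D→W.
The unique mutual best reply is (A, Z), giving (15, 13).
R's commitment gain: 15 − 15 = 0.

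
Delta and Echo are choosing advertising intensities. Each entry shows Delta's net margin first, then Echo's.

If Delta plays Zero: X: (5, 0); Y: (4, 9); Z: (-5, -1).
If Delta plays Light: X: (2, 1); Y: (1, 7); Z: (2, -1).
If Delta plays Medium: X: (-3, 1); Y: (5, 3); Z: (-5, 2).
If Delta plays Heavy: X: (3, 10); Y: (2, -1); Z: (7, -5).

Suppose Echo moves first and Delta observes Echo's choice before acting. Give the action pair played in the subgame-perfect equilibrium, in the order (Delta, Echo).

Work backward from Delta's decision.
- X → Delta plays Zero (best of 5, 2, -3, 3); Echo gets 0.
- Y → Delta plays Medium (best of 4, 1, 5, 2); Echo gets 3.
- Z → Delta plays Heavy (best of -5, 2, -5, 7); Echo gets -5.
Among 0, 3, -5, the best is 3 at Y. Subgame-perfect outcome: (Medium, Y) with payoffs (5, 3).

(Medium, Y)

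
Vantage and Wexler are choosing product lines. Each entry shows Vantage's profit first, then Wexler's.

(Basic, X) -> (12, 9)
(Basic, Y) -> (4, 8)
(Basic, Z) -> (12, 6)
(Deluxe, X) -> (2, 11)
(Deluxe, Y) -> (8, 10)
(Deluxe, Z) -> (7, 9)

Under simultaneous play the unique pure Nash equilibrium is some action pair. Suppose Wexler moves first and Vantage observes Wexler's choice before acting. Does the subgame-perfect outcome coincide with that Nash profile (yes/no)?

Solve by backward induction (Wexler leads).
- X: Vantage compares 12, 2 and picks Basic; Wexler would get 9.
- Y: Vantage compares 4, 8 and picks Deluxe; Wexler would get 10.
- Z: Vantage compares 12, 7 and picks Basic; Wexler would get 6.
Among 9, 10, 6, the best is 10 at Y. Subgame-perfect outcome: (Deluxe, Y) with payoffs (8, 10).
Now find the simultaneous Nash equilibrium.
Vantage's best replies: X→Basic; Y→Deluxe; Z→Basic.
Wexler's best replies: Basic→X; Deluxe→X.
The unique mutual best reply is (Basic, X), giving (12, 9).
Sequential outcome (Deluxe, Y) differs from the Nash profile (Basic, X).

no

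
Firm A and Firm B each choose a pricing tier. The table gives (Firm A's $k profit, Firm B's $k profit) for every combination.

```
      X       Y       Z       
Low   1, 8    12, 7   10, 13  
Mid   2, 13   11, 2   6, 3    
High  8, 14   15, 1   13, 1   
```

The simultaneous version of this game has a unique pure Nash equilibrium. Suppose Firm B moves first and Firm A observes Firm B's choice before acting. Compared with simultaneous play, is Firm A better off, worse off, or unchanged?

unchanged

Solve by backward induction (Firm B leads).
- X → Firm A plays High (best of 1, 2, 8); Firm B gets 14.
- Y → Firm A plays High (best of 12, 11, 15); Firm B gets 1.
- Z → Firm A plays High (best of 10, 6, 13); Firm B gets 1.
Maximizing over 14, 1, 1, Firm B chooses X. Subgame-perfect outcome: (High, X) with payoffs (8, 14).
Under simultaneous play:
Firm A's best replies: X→High; Y→High; Z→High.
Firm B's best replies: Low→Z; Mid→X; High→X.
The unique mutual best reply is (High, X), giving (8, 14).
Firm A earns 8 sequentially versus 8 at the Nash outcome: unchanged.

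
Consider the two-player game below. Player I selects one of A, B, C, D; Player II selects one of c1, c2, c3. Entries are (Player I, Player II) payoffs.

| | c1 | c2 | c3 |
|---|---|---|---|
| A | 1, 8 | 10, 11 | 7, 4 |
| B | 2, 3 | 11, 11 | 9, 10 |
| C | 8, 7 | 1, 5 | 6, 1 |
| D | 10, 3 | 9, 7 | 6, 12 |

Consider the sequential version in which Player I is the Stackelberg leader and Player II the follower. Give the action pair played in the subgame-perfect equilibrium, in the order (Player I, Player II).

Work backward from Player II's decision.
- A: BR = c2, leader payoff 10.
- B: BR = c2, leader payoff 11.
- C: BR = c1, leader payoff 8.
- D: BR = c3, leader payoff 6.
Maximizing over 10, 11, 8, 6, Player I chooses B. Subgame-perfect outcome: (B, c2) with payoffs (11, 11).

(B, c2)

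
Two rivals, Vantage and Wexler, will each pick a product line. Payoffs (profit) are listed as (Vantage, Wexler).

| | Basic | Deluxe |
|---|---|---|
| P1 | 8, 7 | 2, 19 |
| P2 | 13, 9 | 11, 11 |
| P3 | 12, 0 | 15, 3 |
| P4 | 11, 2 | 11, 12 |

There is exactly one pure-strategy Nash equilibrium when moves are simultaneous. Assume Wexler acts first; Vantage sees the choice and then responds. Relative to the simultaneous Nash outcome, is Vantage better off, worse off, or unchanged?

Backward induction with Wexler moving first.
- Basic: Vantage compares 8, 13, 12, 11 and picks P2; Wexler would get 9.
- Deluxe: Vantage compares 2, 11, 15, 11 and picks P3; Wexler would get 3.
Among 9, 3, the best is 9 at Basic. Subgame-perfect outcome: (P2, Basic) with payoffs (13, 9).
For the simultaneous game, intersect best replies.
Vantage's best replies: Basic→P2; Deluxe→P3.
Wexler's best replies: P1→Deluxe; P2→Deluxe; P3→Deluxe; P4→Deluxe.
The unique mutual best reply is (P3, Deluxe), giving (15, 3).
Vantage earns 13 sequentially versus 15 at the Nash outcome: worse off.

worse off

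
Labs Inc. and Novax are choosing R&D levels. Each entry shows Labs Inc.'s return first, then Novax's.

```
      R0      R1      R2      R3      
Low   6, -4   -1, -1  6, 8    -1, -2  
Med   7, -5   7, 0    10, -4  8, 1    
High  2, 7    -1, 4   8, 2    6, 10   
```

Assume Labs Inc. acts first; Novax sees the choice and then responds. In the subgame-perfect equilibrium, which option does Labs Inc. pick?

Med

Work backward from Novax's decision.
- Low: BR = R2, leader payoff 6.
- Med: BR = R3, leader payoff 8.
- High: BR = R3, leader payoff 6.
Among 6, 8, 6, the best is 8 at Med. Subgame-perfect outcome: (Med, R3) with payoffs (8, 1).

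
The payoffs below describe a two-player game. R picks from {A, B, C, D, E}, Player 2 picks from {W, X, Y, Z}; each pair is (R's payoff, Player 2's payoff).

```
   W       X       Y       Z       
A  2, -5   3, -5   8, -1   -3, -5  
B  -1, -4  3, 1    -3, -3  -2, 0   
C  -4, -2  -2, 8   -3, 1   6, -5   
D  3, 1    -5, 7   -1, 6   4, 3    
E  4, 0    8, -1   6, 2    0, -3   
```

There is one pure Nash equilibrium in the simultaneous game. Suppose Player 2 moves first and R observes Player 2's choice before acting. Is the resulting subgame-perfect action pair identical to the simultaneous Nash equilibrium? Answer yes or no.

Backward induction with Player 2 moving first.
- W → R plays E (best of 2, -1, -4, 3, 4); Player 2 gets 0.
- X → R plays E (best of 3, 3, -2, -5, 8); Player 2 gets -1.
- Y → R plays A (best of 8, -3, -3, -1, 6); Player 2 gets -1.
- Z → R plays C (best of -3, -2, 6, 4, 0); Player 2 gets -5.
Among 0, -1, -1, -5, the best is 0 at W. Subgame-perfect outcome: (E, W) with payoffs (4, 0).
For the simultaneous game, intersect best replies.
R's best replies: W→E; X→E; Y→A; Z→C.
Player 2's best replies: A→Y; B→X; C→X; D→X; E→Y.
Only (A, Y) has each player best-responding; Nash payoffs (8, -1).
Sequential outcome (E, W) differs from the Nash profile (A, Y).

no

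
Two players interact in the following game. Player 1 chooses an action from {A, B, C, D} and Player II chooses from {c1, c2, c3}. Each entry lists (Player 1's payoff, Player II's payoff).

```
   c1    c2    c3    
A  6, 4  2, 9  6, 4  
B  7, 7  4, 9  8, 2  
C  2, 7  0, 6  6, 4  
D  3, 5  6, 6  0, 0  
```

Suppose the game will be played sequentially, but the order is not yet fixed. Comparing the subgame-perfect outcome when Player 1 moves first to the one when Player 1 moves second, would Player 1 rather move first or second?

If Player 1 leads: Player II's best replies are A→c2, B→c2, C→c1, D→c2; Player 1's induced payoffs 2, 4, 2, 6; outcome (D, c2), payoffs (6, 6).
If Player II leads: Player 1's best replies are c1→B, c2→D, c3→B; Player II's induced payoffs 7, 6, 2; outcome (B, c1), payoffs (7, 7).
Player 1 gets 6 moving first and 7 moving second, so Player 1 prefers to move second.

second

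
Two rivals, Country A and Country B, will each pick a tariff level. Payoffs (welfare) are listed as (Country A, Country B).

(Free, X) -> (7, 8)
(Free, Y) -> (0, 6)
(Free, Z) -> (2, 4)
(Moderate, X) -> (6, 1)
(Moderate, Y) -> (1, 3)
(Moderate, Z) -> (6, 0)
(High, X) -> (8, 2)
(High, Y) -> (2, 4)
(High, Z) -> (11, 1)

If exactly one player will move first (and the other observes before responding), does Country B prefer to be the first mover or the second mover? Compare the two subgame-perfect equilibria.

second

If Country A leads: Country B's best replies are Free→X, Moderate→Y, High→Y; Country A's induced payoffs 7, 1, 2; outcome (Free, X), payoffs (7, 8).
If Country B leads: Country A's best replies are X→High, Y→High, Z→High; Country B's induced payoffs 2, 4, 1; outcome (High, Y), payoffs (2, 4).
Country B gets 4 moving first and 8 moving second, so Country B prefers to move second.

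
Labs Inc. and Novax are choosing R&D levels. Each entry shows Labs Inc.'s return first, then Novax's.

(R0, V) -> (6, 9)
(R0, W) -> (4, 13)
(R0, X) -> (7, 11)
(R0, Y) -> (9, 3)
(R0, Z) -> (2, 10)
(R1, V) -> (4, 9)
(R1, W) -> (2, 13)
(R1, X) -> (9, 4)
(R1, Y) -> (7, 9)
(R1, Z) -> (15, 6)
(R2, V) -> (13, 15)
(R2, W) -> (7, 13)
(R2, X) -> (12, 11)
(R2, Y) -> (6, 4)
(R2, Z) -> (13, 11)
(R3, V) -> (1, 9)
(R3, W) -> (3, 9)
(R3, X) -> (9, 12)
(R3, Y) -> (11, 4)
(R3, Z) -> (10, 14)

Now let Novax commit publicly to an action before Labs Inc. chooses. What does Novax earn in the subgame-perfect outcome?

Backward induction with Novax moving first.
- V: BR = R2, leader payoff 15.
- W: BR = R2, leader payoff 13.
- X: BR = R2, leader payoff 11.
- Y: BR = R3, leader payoff 4.
- Z: BR = R1, leader payoff 6.
Novax's induced payoffs are 15, 13, 11, 4, 6, so Novax commits to V. Subgame-perfect outcome: (R2, V) with payoffs (13, 15).

15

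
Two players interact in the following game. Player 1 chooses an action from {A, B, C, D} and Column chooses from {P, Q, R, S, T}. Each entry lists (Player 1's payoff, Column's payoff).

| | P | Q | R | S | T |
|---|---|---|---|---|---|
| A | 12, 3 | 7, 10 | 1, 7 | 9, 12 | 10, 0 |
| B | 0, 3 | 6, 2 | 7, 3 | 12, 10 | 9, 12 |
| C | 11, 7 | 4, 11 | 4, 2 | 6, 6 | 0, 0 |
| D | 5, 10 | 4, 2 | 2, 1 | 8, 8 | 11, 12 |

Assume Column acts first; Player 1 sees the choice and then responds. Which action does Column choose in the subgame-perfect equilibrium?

T

Solve by backward induction (Column leads).
- P → Player 1 plays A (best of 12, 0, 11, 5); Column gets 3.
- Q → Player 1 plays A (best of 7, 6, 4, 4); Column gets 10.
- R → Player 1 plays B (best of 1, 7, 4, 2); Column gets 3.
- S → Player 1 plays B (best of 9, 12, 6, 8); Column gets 10.
- T → Player 1 plays D (best of 10, 9, 0, 11); Column gets 12.
Column's induced payoffs are 3, 10, 3, 10, 12, so Column commits to T. Subgame-perfect outcome: (D, T) with payoffs (11, 12).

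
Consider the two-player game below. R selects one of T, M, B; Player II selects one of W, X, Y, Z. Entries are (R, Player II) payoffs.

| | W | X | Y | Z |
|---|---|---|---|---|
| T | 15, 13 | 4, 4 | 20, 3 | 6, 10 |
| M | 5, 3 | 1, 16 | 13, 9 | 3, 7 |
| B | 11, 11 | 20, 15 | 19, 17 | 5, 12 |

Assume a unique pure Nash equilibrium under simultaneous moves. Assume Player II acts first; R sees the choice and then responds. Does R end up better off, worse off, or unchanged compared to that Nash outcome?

Work backward from R's decision.
- W: R compares 15, 5, 11 and picks T; Player II would get 13.
- X: R compares 4, 1, 20 and picks B; Player II would get 15.
- Y: R compares 20, 13, 19 and picks T; Player II would get 3.
- Z: R compares 6, 3, 5 and picks T; Player II would get 10.
Maximizing over 13, 15, 3, 10, Player II chooses X. Subgame-perfect outcome: (B, X) with payoffs (20, 15).
For the simultaneous game, intersect best replies.
R's best replies: W→T; X→B; Y→T; Z→T.
Player II's best replies: T→W; M→X; B→Y.
The unique mutual best reply is (T, W), giving (15, 13).
R earns 20 sequentially versus 15 at the Nash outcome: better off.

better off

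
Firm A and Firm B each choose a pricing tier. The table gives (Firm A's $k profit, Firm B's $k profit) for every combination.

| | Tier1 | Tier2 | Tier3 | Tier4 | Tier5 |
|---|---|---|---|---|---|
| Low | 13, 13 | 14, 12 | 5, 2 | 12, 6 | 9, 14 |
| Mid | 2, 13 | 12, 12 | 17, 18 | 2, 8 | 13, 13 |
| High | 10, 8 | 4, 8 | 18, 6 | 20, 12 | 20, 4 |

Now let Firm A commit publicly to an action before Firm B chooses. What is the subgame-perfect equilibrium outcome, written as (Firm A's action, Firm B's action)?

(High, Tier4)

Solve by backward induction (Firm A leads).
- Low: BR = Tier5, leader payoff 9.
- Mid: BR = Tier3, leader payoff 17.
- High: BR = Tier4, leader payoff 20.
Firm A's induced payoffs are 9, 17, 20, so Firm A commits to High. Subgame-perfect outcome: (High, Tier4) with payoffs (20, 12).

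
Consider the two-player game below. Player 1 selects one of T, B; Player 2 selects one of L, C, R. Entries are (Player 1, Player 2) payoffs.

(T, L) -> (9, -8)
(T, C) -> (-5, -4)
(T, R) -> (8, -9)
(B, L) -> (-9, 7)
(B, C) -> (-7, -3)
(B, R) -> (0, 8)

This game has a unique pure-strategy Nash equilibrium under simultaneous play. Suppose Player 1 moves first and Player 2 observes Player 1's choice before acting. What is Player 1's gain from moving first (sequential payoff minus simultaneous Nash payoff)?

5

Player 2 best-responds to each possible Player 1 move:
- T: Player 2 compares -8, -4, -9 and picks C; Player 1 would get -5.
- B: Player 2 compares 7, -3, 8 and picks R; Player 1 would get 0.
Among -5, 0, the best is 0 at B. Subgame-perfect outcome: (B, R) with payoffs (0, 8).
For the simultaneous game, intersect best replies.
Player 1's best replies: L→T; C→T; R→T.
Player 2's best replies: T→C; B→R.
Only (T, C) has each player best-responding; Nash payoffs (-5, -4).
Player 1's commitment gain: 0 − -5 = 5.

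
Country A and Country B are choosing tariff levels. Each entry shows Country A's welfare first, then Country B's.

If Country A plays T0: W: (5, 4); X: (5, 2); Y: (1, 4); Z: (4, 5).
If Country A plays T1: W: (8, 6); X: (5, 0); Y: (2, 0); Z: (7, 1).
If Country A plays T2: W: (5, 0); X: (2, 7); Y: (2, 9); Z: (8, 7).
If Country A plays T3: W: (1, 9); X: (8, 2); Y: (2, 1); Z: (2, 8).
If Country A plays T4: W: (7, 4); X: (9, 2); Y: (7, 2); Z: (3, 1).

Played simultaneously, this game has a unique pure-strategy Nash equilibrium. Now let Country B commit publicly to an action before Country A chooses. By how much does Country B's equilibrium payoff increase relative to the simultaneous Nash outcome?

Work backward from Country A's decision.
- W: BR = T1, leader payoff 6.
- X: BR = T4, leader payoff 2.
- Y: BR = T4, leader payoff 2.
- Z: BR = T2, leader payoff 7.
Country B's induced payoffs are 6, 2, 2, 7, so Country B commits to Z. Subgame-perfect outcome: (T2, Z) with payoffs (8, 7).
Under simultaneous play:
Country A's best replies: W→T1; X→T4; Y→T4; Z→T2.
Country B's best replies: T0→Z; T1→W; T2→Y; T3→W; T4→W.
Only (T1, W) has each player best-responding; Nash payoffs (8, 6).
Country B's commitment gain: 7 − 6 = 1.

1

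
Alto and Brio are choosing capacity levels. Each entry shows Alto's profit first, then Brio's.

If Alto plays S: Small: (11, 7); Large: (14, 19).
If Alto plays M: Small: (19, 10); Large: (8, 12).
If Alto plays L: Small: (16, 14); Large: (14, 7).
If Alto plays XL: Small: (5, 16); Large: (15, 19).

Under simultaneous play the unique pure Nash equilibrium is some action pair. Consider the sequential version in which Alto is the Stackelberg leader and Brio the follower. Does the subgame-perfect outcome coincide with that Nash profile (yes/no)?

Solve by backward induction (Alto leads).
- S: Brio compares 7, 19 and picks Large; Alto would get 14.
- M: Brio compares 10, 12 and picks Large; Alto would get 8.
- L: Brio compares 14, 7 and picks Small; Alto would get 16.
- XL: Brio compares 16, 19 and picks Large; Alto would get 15.
Among 14, 8, 16, 15, the best is 16 at L. Subgame-perfect outcome: (L, Small) with payoffs (16, 14).
Now find the simultaneous Nash equilibrium.
Alto's best replies: Small→M; Large→XL.
Brio's best replies: S→Large; M→Large; L→Small; XL→Large.
Only (XL, Large) has each player best-responding; Nash payoffs (15, 19).
Sequential outcome (L, Small) differs from the Nash profile (XL, Large).

no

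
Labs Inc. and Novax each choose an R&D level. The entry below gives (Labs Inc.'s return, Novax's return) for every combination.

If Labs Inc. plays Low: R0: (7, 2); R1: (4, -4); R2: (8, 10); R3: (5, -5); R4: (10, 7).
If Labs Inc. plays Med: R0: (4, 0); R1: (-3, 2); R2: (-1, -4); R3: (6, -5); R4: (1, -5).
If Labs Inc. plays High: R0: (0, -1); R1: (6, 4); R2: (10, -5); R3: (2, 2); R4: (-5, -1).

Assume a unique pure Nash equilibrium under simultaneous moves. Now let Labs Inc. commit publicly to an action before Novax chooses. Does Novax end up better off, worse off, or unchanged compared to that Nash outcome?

better off

Novax best-responds to each possible Labs Inc. move:
- Low: Novax compares 2, -4, 10, -5, 7 and picks R2; Labs Inc. would get 8.
- Med: Novax compares 0, 2, -4, -5, -5 and picks R1; Labs Inc. would get -3.
- High: Novax compares -1, 4, -5, 2, -1 and picks R1; Labs Inc. would get 6.
Among 8, -3, 6, the best is 8 at Low. Subgame-perfect outcome: (Low, R2) with payoffs (8, 10).
Now find the simultaneous Nash equilibrium.
Labs Inc.'s best replies: R0→Low; R1→High; R2→High; R3→Med; R4→Low.
Novax's best replies: Low→R2; Med→R1; High→R1.
The unique mutual best reply is (High, R1), giving (6, 4).
Novax earns 10 sequentially versus 4 at the Nash outcome: better off.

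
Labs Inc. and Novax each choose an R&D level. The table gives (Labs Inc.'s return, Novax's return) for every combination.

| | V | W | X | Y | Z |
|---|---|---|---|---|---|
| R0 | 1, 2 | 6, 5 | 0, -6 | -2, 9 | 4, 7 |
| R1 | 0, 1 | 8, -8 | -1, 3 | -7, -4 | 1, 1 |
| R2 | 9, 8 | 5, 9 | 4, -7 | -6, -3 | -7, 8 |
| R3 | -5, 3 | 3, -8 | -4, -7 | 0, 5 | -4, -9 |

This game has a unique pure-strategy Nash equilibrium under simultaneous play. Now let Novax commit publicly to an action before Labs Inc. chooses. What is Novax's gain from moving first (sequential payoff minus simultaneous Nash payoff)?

Labs Inc. best-responds to each possible Novax move:
- V: Labs Inc. compares 1, 0, 9, -5 and picks R2; Novax would get 8.
- W: Labs Inc. compares 6, 8, 5, 3 and picks R1; Novax would get -8.
- X: Labs Inc. compares 0, -1, 4, -4 and picks R2; Novax would get -7.
- Y: Labs Inc. compares -2, -7, -6, 0 and picks R3; Novax would get 5.
- Z: Labs Inc. compares 4, 1, -7, -4 and picks R0; Novax would get 7.
Among 8, -8, -7, 5, 7, the best is 8 at V. Subgame-perfect outcome: (R2, V) with payoffs (9, 8).
Under simultaneous play:
Labs Inc.'s best replies: V→R2; W→R1; X→R2; Y→R3; Z→R0.
Novax's best replies: R0→Y; R1→X; R2→W; R3→Y.
Only (R3, Y) has each player best-responding; Nash payoffs (0, 5).
Novax's commitment gain: 8 − 5 = 3.

3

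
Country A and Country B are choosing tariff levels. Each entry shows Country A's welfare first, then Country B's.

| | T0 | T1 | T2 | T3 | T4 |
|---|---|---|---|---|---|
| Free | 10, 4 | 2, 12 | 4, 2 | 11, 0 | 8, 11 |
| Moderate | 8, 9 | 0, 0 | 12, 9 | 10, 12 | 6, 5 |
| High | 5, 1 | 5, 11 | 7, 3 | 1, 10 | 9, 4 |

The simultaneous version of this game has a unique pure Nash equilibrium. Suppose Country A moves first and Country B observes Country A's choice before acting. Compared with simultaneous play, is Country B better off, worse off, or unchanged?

better off

Solve by backward induction (Country A leads).
- Free: BR = T1, leader payoff 2.
- Moderate: BR = T3, leader payoff 10.
- High: BR = T1, leader payoff 5.
Maximizing over 2, 10, 5, Country A chooses Moderate. Subgame-perfect outcome: (Moderate, T3) with payoffs (10, 12).
Now find the simultaneous Nash equilibrium.
Country A's best replies: T0→Free; T1→High; T2→Moderate; T3→Free; T4→High.
Country B's best replies: Free→T1; Moderate→T3; High→T1.
The unique mutual best reply is (High, T1), giving (5, 11).
Country B earns 12 sequentially versus 11 at the Nash outcome: better off.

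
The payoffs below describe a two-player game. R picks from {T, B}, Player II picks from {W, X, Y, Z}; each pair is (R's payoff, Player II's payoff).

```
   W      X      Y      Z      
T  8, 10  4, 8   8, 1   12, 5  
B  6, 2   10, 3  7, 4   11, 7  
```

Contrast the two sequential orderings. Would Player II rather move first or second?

If R leads: Player II's best replies are T→W, B→Z; R's induced payoffs 8, 11; outcome (B, Z), payoffs (11, 7).
If Player II leads: R's best replies are W→T, X→B, Y→T, Z→T; Player II's induced payoffs 10, 3, 1, 5; outcome (T, W), payoffs (8, 10).
Player II gets 10 moving first and 7 moving second, so Player II prefers to move first.

first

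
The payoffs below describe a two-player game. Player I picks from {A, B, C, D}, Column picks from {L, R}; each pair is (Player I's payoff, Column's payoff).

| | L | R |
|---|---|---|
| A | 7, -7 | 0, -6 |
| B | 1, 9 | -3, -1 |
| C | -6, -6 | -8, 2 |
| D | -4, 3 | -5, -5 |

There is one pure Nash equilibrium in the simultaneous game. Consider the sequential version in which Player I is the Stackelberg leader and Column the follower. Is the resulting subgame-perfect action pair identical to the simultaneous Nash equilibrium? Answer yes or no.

Column best-responds to each possible Player I move:
- A: Column compares -7, -6 and picks R; Player I would get 0.
- B: Column compares 9, -1 and picks L; Player I would get 1.
- C: Column compares -6, 2 and picks R; Player I would get -8.
- D: Column compares 3, -5 and picks L; Player I would get -4.
Maximizing over 0, 1, -8, -4, Player I chooses B. Subgame-perfect outcome: (B, L) with payoffs (1, 9).
Now find the simultaneous Nash equilibrium.
Player I's best replies: L→A; R→A.
Column's best replies: A→R; B→L; C→R; D→L.
Only (A, R) has each player best-responding; Nash payoffs (0, -6).
Sequential outcome (B, L) differs from the Nash profile (A, R).

no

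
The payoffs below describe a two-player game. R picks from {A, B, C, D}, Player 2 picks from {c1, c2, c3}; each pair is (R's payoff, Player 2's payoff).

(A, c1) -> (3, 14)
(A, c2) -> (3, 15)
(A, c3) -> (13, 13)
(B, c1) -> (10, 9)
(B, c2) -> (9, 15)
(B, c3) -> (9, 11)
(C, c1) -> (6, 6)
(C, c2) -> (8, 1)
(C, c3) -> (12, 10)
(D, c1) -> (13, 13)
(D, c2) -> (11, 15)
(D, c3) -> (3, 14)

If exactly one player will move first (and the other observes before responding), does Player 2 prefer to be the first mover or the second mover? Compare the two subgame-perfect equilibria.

If R leads: Player 2's best replies are A→c2, B→c2, C→c3, D→c2; R's induced payoffs 3, 9, 12, 11; outcome (C, c3), payoffs (12, 10).
If Player 2 leads: R's best replies are c1→D, c2→D, c3→A; Player 2's induced payoffs 13, 15, 13; outcome (D, c2), payoffs (11, 15).
Player 2 gets 15 moving first and 10 moving second, so Player 2 prefers to move first.

first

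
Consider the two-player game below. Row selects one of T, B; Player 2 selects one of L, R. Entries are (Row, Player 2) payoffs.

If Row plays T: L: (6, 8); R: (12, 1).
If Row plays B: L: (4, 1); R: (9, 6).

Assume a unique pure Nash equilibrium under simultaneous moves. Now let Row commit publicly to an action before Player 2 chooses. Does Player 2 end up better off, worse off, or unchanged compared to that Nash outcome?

Backward induction with Row moving first.
- T → Player 2 plays L (best of 8, 1); Row gets 6.
- B → Player 2 plays R (best of 1, 6); Row gets 9.
Among 6, 9, the best is 9 at B. Subgame-perfect outcome: (B, R) with payoffs (9, 6).
Now find the simultaneous Nash equilibrium.
Row's best replies: L→T; R→T.
Player 2's best replies: T→L; B→R.
Only (T, L) has each player best-responding; Nash payoffs (6, 8).
Player 2 earns 6 sequentially versus 8 at the Nash outcome: worse off.

worse off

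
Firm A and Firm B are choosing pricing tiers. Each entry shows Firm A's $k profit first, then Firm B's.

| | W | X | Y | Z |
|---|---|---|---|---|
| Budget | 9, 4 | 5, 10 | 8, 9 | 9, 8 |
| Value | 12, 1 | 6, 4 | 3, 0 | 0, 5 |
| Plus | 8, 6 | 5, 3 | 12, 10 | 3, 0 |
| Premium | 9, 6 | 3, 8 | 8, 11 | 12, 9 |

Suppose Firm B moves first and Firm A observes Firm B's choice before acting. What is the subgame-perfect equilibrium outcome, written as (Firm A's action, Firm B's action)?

(Plus, Y)

Firm A best-responds to each possible Firm B move:
- W: BR = Value, leader payoff 1.
- X: BR = Value, leader payoff 4.
- Y: BR = Plus, leader payoff 10.
- Z: BR = Premium, leader payoff 9.
Among 1, 4, 10, 9, the best is 10 at Y. Subgame-perfect outcome: (Plus, Y) with payoffs (12, 10).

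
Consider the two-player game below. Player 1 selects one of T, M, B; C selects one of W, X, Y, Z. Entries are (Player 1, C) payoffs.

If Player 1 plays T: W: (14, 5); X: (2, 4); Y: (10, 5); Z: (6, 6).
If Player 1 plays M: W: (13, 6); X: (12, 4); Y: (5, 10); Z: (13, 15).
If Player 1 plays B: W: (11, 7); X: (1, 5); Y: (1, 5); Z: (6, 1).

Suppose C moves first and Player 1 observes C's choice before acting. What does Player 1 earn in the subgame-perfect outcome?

13

Work backward from Player 1's decision.
- W → Player 1 plays T (best of 14, 13, 11); C gets 5.
- X → Player 1 plays M (best of 2, 12, 1); C gets 4.
- Y → Player 1 plays T (best of 10, 5, 1); C gets 5.
- Z → Player 1 plays M (best of 6, 13, 6); C gets 15.
Maximizing over 5, 4, 5, 15, C chooses Z. Subgame-perfect outcome: (M, Z) with payoffs (13, 15).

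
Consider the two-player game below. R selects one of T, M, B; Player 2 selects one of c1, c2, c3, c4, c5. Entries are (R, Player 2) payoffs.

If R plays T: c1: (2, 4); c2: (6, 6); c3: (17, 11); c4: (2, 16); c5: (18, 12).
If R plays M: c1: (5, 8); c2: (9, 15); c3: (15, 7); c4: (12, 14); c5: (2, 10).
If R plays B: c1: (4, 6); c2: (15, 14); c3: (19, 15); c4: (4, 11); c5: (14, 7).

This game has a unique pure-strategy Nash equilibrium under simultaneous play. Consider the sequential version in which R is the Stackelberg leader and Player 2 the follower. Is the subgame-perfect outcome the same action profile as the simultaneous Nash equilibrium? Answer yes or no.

yes

Player 2 best-responds to each possible R move:
- T → Player 2 plays c4 (best of 4, 6, 11, 16, 12); R gets 2.
- M → Player 2 plays c2 (best of 8, 15, 7, 14, 10); R gets 9.
- B → Player 2 plays c3 (best of 6, 14, 15, 11, 7); R gets 19.
Maximizing over 2, 9, 19, R chooses B. Subgame-perfect outcome: (B, c3) with payoffs (19, 15).
Under simultaneous play:
R's best replies: c1→M; c2→B; c3→B; c4→M; c5→T.
Player 2's best replies: T→c4; M→c2; B→c3.
The unique mutual best reply is (B, c3), giving (19, 15).
Sequential outcome (B, c3) coincides with the Nash profile (B, c3).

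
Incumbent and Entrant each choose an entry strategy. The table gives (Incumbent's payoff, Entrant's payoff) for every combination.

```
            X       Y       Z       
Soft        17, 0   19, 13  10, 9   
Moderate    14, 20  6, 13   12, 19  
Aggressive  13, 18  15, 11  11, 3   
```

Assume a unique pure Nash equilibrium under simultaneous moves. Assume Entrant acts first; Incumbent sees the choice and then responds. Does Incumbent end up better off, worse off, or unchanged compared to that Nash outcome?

worse off

Work backward from Incumbent's decision.
- X → Incumbent plays Soft (best of 17, 14, 13); Entrant gets 0.
- Y → Incumbent plays Soft (best of 19, 6, 15); Entrant gets 13.
- Z → Incumbent plays Moderate (best of 10, 12, 11); Entrant gets 19.
Maximizing over 0, 13, 19, Entrant chooses Z. Subgame-perfect outcome: (Moderate, Z) with payoffs (12, 19).
For the simultaneous game, intersect best replies.
Incumbent's best replies: X→Soft; Y→Soft; Z→Moderate.
Entrant's best replies: Soft→Y; Moderate→X; Aggressive→X.
The unique mutual best reply is (Soft, Y), giving (19, 13).
Incumbent earns 12 sequentially versus 19 at the Nash outcome: worse off.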